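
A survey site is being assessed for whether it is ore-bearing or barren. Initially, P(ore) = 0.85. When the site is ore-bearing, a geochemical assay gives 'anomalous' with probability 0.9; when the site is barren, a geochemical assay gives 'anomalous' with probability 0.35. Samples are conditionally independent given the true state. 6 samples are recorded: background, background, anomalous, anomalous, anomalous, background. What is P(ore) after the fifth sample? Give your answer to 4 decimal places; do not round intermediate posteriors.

After 'background': P(ore) = 0.1·0.8500 / (0.1·0.8500 + 0.65·0.1500) ≈ 0.4658
After 'background': P(ore) = 0.1·0.4658 / (0.1·0.4658 + 0.65·0.5342) ≈ 0.1183
After 'anomalous': P(ore) = 0.9·0.1183 / (0.9·0.1183 + 0.35·0.8817) ≈ 0.2564
After 'anomalous': P(ore) = 0.9·0.2564 / (0.9·0.2564 + 0.35·0.7436) ≈ 0.4700
After 'anomalous': P(ore) = 0.9·0.4700 / (0.9·0.4700 + 0.35·0.5300) ≈ 0.6952

0.6952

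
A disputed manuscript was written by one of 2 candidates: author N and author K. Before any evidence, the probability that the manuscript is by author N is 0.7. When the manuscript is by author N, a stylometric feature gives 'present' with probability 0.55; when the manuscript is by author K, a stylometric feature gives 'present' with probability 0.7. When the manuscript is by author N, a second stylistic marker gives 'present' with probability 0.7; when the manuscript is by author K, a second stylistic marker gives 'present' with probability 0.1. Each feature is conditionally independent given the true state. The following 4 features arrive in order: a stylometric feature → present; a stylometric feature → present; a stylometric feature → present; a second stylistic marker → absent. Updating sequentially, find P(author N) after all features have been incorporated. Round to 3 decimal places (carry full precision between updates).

0.274

After a stylometric feature='present': P(author N) = 0.55·0.7000 / (0.55·0.7000 + 0.7·0.3000) ≈ 0.6471
After a stylometric feature='present': P(author N) = 0.55·0.6471 / (0.55·0.6471 + 0.7·0.3529) ≈ 0.5902
After a stylometric feature='present': P(author N) = 0.55·0.5902 / (0.55·0.5902 + 0.7·0.4098) ≈ 0.5309
After a second stylistic marker='absent': P(author N) = 0.3·0.5309 / (0.3·0.5309 + 0.9·0.4691) ≈ 0.2739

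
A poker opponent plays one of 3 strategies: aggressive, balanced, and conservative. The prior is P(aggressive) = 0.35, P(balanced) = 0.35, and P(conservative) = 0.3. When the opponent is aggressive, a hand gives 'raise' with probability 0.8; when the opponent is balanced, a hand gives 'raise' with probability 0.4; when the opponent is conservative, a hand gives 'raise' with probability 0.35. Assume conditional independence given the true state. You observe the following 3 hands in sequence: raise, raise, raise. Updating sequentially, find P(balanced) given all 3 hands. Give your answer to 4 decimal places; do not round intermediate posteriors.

0.1044

Each posterior becomes the prior for the next update.
After 'raise': normaliser = 0.8·0.3500 + 0.4·0.3500 + 0.35·0.3000; P(aggressive) ≈ 0.5333, P(balanced) ≈ 0.2667, P(conservative) ≈ 0.2000
After 'raise': normaliser = 0.8·0.5333 + 0.4·0.2667 + 0.35·0.2000; P(aggressive) ≈ 0.7072, P(balanced) ≈ 0.1768, P(conservative) ≈ 0.1160
After 'raise': normaliser = 0.8·0.7072 + 0.4·0.1768 + 0.35·0.1160; P(aggressive) ≈ 0.8356, P(balanced) ≈ 0.1044, P(conservative) ≈ 0.0600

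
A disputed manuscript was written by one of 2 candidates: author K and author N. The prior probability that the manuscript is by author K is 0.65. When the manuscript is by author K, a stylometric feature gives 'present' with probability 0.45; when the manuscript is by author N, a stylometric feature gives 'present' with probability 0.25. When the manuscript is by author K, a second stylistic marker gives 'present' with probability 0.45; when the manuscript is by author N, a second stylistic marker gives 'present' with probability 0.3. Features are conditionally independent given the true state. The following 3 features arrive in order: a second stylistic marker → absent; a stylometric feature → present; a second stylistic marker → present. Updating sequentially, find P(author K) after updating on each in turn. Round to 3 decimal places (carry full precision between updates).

0.798

After a second stylistic marker='absent': P(author K) = 0.55·0.6500 / (0.55·0.6500 + 0.7·0.3500) ≈ 0.5934
After a stylometric feature='present': P(author K) = 0.45·0.5934 / (0.45·0.5934 + 0.25·0.4066) ≈ 0.7243
After a second stylistic marker='present': P(author K) = 0.45·0.7243 / (0.45·0.7243 + 0.3·0.2757) ≈ 0.7976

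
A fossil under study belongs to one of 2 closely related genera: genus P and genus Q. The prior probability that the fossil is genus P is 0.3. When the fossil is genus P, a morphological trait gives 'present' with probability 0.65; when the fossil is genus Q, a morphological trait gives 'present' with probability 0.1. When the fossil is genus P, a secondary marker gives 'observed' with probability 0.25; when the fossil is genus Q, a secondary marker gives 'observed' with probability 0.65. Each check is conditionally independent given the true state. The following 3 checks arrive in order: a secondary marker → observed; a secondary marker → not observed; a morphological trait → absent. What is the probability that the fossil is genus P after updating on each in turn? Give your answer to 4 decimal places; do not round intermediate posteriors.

0.1208

Apply Bayes' rule sequentially, carrying P(genus P) forward.
After a secondary marker='observed': P(genus P) = 0.25·0.3000 / (0.25·0.3000 + 0.65·0.7000) ≈ 0.1415
After a secondary marker='not observed': P(genus P) = 0.75·0.1415 / (0.75·0.1415 + 0.35·0.8585) ≈ 0.2610
After a morphological trait='absent': P(genus P) = 0.35·0.2610 / (0.35·0.2610 + 0.9·0.7390) ≈ 0.1208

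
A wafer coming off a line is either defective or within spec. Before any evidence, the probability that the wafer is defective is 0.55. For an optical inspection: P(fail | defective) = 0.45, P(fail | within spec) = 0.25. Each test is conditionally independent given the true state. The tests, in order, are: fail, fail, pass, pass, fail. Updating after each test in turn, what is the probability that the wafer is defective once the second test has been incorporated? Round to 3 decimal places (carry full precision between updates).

0.798

Each posterior becomes the prior for the next update.
After 'fail': P(defective) = 0.45·0.5500 / (0.45·0.5500 + 0.25·0.4500) ≈ 0.6875
After 'fail': P(defective) = 0.45·0.6875 / (0.45·0.6875 + 0.25·0.3125) ≈ 0.7984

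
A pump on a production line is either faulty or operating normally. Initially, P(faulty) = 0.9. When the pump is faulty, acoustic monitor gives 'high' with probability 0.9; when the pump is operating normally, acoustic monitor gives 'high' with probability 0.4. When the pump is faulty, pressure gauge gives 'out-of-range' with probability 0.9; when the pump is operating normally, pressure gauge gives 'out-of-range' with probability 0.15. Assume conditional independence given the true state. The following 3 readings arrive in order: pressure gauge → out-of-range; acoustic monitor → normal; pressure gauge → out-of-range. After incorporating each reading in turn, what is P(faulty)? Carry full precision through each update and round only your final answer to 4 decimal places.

After pressure gauge='out-of-range': P(faulty) = 0.9·0.9000 / (0.9·0.9000 + 0.15·0.1000) ≈ 0.9818
After acoustic monitor='normal': P(faulty) = 0.1·0.9818 / (0.1·0.9818 + 0.6·0.0182) ≈ 0.9000
After pressure gauge='out-of-range': P(faulty) = 0.9·0.9000 / (0.9·0.9000 + 0.15·0.1000) ≈ 0.9818

0.9818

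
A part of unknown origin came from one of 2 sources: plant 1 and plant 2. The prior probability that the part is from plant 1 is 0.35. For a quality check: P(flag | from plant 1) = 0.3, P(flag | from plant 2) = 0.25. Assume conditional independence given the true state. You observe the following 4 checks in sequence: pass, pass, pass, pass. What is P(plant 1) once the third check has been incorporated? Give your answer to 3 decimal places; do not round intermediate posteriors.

0.304

After 'pass': P(plant 1) = 0.7·0.3500 / (0.7·0.3500 + 0.75·0.6500) ≈ 0.3345
After 'pass': P(plant 1) = 0.7·0.3345 / (0.7·0.3345 + 0.75·0.6655) ≈ 0.3193
After 'pass': P(plant 1) = 0.7·0.3193 / (0.7·0.3193 + 0.75·0.6807) ≈ 0.3045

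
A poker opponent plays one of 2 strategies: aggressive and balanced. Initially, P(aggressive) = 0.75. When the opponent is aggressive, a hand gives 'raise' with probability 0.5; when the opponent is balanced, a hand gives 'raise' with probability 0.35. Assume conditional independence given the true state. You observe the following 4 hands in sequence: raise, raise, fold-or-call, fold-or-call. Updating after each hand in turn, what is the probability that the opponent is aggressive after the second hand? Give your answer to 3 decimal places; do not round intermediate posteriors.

0.860

After 'raise': P(aggressive) = 0.5·0.7500 / (0.5·0.7500 + 0.35·0.2500) ≈ 0.8108
After 'raise': P(aggressive) = 0.5·0.8108 / (0.5·0.8108 + 0.35·0.1892) ≈ 0.8596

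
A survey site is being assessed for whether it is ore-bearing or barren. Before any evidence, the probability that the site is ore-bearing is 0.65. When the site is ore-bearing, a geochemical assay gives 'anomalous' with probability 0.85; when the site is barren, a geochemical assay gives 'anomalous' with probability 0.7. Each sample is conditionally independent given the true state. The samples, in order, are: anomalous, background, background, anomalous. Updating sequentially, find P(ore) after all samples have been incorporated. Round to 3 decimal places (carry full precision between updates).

0.406

After 'anomalous': P(ore) = 0.85·0.6500 / (0.85·0.6500 + 0.7·0.3500) ≈ 0.6928
After 'background': P(ore) = 0.15·0.6928 / (0.15·0.6928 + 0.3·0.3072) ≈ 0.5300
After 'background': P(ore) = 0.15·0.5300 / (0.15·0.5300 + 0.3·0.4700) ≈ 0.3605
After 'anomalous': P(ore) = 0.85·0.3605 / (0.85·0.3605 + 0.7·0.6395) ≈ 0.4064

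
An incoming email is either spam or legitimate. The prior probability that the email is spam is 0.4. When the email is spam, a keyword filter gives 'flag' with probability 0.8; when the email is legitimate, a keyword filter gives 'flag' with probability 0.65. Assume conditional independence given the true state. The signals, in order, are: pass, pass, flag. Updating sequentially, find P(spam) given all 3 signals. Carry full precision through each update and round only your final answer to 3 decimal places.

0.211

After 'pass': P(spam) = 0.2·0.4000 / (0.2·0.4000 + 0.35·0.6000) ≈ 0.2759
After 'pass': P(spam) = 0.2·0.2759 / (0.2·0.2759 + 0.35·0.7241) ≈ 0.1788
After 'flag': P(spam) = 0.8·0.1788 / (0.8·0.1788 + 0.65·0.8212) ≈ 0.2113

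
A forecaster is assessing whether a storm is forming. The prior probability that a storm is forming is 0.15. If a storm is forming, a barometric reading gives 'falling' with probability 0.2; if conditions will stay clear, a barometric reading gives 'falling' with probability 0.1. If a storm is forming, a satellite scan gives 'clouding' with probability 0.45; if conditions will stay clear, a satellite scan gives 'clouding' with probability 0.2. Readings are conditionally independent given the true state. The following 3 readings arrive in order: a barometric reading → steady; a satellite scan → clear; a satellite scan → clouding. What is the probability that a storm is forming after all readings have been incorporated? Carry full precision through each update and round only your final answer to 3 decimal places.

0.195

After a barometric reading='steady': P(storm) = 0.8·0.1500 / (0.8·0.1500 + 0.9·0.8500) ≈ 0.1356
After a satellite scan='clear': P(storm) = 0.55·0.1356 / (0.55·0.1356 + 0.8·0.8644) ≈ 0.0973
After a satellite scan='clouding': P(storm) = 0.45·0.0973 / (0.45·0.0973 + 0.2·0.9027) ≈ 0.1953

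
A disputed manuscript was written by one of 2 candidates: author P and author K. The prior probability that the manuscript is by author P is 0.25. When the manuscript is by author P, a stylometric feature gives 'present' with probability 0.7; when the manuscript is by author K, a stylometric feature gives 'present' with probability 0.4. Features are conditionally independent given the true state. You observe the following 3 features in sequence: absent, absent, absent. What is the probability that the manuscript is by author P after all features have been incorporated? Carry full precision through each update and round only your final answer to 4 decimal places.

0.0400

Each posterior becomes the prior for the next update.
After 'absent': P(author P) = 0.3·0.2500 / (0.3·0.2500 + 0.6·0.7500) ≈ 0.1429
After 'absent': P(author P) = 0.3·0.1429 / (0.3·0.1429 + 0.6·0.8571) ≈ 0.0769
After 'absent': P(author P) = 0.3·0.0769 / (0.3·0.0769 + 0.6·0.9231) ≈ 0.0400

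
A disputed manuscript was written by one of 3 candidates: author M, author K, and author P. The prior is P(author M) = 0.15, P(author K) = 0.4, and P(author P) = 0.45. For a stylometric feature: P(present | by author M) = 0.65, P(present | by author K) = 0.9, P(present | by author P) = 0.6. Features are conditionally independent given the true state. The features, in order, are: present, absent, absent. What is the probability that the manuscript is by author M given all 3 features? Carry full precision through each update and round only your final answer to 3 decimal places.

After 'present': normaliser = 0.65·0.1500 + 0.9·0.4000 + 0.6·0.4500; P(author M) ≈ 0.1340, P(author K) ≈ 0.4948, P(author P) ≈ 0.3711
After 'absent': normaliser = 0.35·0.1340 + 0.1·0.4948 + 0.4·0.3711; P(author M) ≈ 0.1916, P(author K) ≈ 0.2021, P(author P) ≈ 0.6063
After 'absent': normaliser = 0.35·0.1916 + 0.1·0.2021 + 0.4·0.6063; P(author M) ≈ 0.2033, P(author K) ≈ 0.0613, P(author P) ≈ 0.7354

0.203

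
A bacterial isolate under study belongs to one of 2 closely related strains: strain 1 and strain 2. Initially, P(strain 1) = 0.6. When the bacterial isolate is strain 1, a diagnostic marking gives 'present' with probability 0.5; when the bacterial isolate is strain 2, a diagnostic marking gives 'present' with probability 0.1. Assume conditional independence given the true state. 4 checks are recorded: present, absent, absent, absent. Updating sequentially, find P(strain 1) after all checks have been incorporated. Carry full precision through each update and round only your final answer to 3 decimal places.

After 'present': P(strain 1) = 0.5·0.6000 / (0.5·0.6000 + 0.1·0.4000) ≈ 0.8824
After 'absent': P(strain 1) = 0.5·0.8824 / (0.5·0.8824 + 0.9·0.1176) ≈ 0.8065
After 'absent': P(strain 1) = 0.5·0.8065 / (0.5·0.8065 + 0.9·0.1935) ≈ 0.6983
After 'absent': P(strain 1) = 0.5·0.6983 / (0.5·0.6983 + 0.9·0.3017) ≈ 0.5626

0.563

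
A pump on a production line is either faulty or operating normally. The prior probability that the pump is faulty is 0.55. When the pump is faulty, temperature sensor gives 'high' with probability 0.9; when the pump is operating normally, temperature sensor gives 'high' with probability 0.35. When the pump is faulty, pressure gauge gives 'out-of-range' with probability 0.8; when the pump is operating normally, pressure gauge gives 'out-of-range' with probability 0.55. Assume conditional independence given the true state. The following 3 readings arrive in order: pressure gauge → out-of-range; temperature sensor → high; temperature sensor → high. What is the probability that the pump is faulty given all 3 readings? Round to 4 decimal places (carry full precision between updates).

0.9216

After pressure gauge='out-of-range': P(faulty) = 0.8·0.5500 / (0.8·0.5500 + 0.55·0.4500) ≈ 0.6400
After temperature sensor='high': P(faulty) = 0.9·0.6400 / (0.9·0.6400 + 0.35·0.3600) ≈ 0.8205
After temperature sensor='high': P(faulty) = 0.9·0.8205 / (0.9·0.8205 + 0.35·0.1795) ≈ 0.9216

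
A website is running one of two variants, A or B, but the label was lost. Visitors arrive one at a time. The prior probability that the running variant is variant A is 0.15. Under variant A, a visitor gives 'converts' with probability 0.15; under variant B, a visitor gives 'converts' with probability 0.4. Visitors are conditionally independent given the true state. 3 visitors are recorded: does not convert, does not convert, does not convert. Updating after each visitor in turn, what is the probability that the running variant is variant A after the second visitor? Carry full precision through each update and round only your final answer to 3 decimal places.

0.262

Each posterior becomes the prior for the next update.
After 'does not convert': P(A) = 0.85·0.1500 / (0.85·0.1500 + 0.6·0.8500) ≈ 0.2000
After 'does not convert': P(A) = 0.85·0.2000 / (0.85·0.2000 + 0.6·0.8000) ≈ 0.2615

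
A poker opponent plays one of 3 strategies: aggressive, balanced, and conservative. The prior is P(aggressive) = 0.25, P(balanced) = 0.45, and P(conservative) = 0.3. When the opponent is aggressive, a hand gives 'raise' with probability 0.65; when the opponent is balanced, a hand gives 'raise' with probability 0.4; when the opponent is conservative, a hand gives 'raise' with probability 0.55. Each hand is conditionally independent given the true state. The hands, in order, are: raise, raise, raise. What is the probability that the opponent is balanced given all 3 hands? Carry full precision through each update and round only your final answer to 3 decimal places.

0.195

After 'raise': normaliser = 0.65·0.2500 + 0.4·0.4500 + 0.55·0.3000; P(aggressive) ≈ 0.3202, P(balanced) ≈ 0.3547, P(conservative) ≈ 0.3251
After 'raise': normaliser = 0.65·0.3202 + 0.4·0.3547 + 0.55·0.3251; P(aggressive) ≈ 0.3936, P(balanced) ≈ 0.2683, P(conservative) ≈ 0.3381
After 'raise': normaliser = 0.65·0.3936 + 0.4·0.2683 + 0.55·0.3381; P(aggressive) ≈ 0.4659, P(balanced) ≈ 0.1954, P(conservative) ≈ 0.3387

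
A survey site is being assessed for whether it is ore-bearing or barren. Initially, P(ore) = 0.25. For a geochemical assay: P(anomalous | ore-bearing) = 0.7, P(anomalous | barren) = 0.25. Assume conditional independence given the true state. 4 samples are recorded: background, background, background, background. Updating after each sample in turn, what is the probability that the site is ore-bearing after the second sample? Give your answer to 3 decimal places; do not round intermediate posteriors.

0.051

After 'background': P(ore) = 0.3·0.2500 / (0.3·0.2500 + 0.75·0.7500) ≈ 0.1176
After 'background': P(ore) = 0.3·0.1176 / (0.3·0.1176 + 0.75·0.8824) ≈ 0.0506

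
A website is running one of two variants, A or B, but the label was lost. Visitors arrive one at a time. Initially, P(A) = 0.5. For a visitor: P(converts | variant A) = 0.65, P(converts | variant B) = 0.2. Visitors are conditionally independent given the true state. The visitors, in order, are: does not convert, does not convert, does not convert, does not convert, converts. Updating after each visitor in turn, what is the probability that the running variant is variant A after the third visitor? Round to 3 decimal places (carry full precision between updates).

0.077

After 'does not convert': P(A) = 0.35·0.5000 / (0.35·0.5000 + 0.8·0.5000) ≈ 0.3043
After 'does not convert': P(A) = 0.35·0.3043 / (0.35·0.3043 + 0.8·0.6957) ≈ 0.1607
After 'does not convert': P(A) = 0.35·0.1607 / (0.35·0.1607 + 0.8·0.8393) ≈ 0.0773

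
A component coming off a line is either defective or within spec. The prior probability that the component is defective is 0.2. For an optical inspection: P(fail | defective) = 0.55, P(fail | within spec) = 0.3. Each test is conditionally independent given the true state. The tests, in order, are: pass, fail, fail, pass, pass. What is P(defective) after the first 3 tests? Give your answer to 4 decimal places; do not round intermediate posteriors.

0.3507

After 'pass': P(defective) = 0.45·0.2000 / (0.45·0.2000 + 0.7·0.8000) ≈ 0.1385
After 'fail': P(defective) = 0.55·0.1385 / (0.55·0.1385 + 0.3·0.8615) ≈ 0.2276
After 'fail': P(defective) = 0.55·0.2276 / (0.55·0.2276 + 0.3·0.7724) ≈ 0.3507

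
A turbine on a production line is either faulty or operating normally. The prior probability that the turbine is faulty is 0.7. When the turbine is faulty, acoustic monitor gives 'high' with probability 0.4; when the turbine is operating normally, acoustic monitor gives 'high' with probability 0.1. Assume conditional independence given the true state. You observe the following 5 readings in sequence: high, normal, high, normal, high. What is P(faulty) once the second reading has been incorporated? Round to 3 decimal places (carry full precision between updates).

0.862

Each posterior becomes the prior for the next update.
After 'high': P(faulty) = 0.4·0.7000 / (0.4·0.7000 + 0.1·0.3000) ≈ 0.9032
After 'normal': P(faulty) = 0.6·0.9032 / (0.6·0.9032 + 0.9·0.0968) ≈ 0.8615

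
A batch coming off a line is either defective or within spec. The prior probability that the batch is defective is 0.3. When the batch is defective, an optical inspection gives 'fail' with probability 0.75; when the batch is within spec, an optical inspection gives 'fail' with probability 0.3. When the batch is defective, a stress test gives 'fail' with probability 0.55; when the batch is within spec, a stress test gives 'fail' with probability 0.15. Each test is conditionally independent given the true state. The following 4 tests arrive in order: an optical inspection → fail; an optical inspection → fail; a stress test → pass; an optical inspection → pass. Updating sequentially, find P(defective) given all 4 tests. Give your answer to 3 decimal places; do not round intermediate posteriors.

After an optical inspection='fail': P(defective) = 0.75·0.3000 / (0.75·0.3000 + 0.3·0.7000) ≈ 0.5172
After an optical inspection='fail': P(defective) = 0.75·0.5172 / (0.75·0.5172 + 0.3·0.4828) ≈ 0.7282
After a stress test='pass': P(defective) = 0.45·0.7282 / (0.45·0.7282 + 0.85·0.2718) ≈ 0.5864
After an optical inspection='pass': P(defective) = 0.25·0.5864 / (0.25·0.5864 + 0.7·0.4136) ≈ 0.3362

0.336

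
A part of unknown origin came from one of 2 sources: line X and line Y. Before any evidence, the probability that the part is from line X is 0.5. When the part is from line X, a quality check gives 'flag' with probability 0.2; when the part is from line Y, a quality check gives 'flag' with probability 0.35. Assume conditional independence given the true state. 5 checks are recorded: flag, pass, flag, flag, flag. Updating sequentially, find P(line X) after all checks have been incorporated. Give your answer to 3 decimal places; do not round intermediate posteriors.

After 'flag': P(line X) = 0.2·0.5000 / (0.2·0.5000 + 0.35·0.5000) ≈ 0.3636
After 'pass': P(line X) = 0.8·0.3636 / (0.8·0.3636 + 0.65·0.6364) ≈ 0.4129
After 'flag': P(line X) = 0.2·0.4129 / (0.2·0.4129 + 0.35·0.5871) ≈ 0.2867
After 'flag': P(line X) = 0.2·0.2867 / (0.2·0.2867 + 0.35·0.7133) ≈ 0.1868
After 'flag': P(line X) = 0.2·0.1868 / (0.2·0.1868 + 0.35·0.8132) ≈ 0.1160

0.116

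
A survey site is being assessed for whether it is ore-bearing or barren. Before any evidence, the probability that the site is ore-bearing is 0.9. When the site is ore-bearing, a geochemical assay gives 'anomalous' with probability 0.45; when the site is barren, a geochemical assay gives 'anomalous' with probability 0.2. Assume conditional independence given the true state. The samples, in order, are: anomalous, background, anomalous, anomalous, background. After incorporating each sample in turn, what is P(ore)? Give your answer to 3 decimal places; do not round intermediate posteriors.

0.980

After 'anomalous': P(ore) = 0.45·0.9000 / (0.45·0.9000 + 0.2·0.1000) ≈ 0.9529
After 'background': P(ore) = 0.55·0.9529 / (0.55·0.9529 + 0.8·0.0471) ≈ 0.9330
After 'anomalous': P(ore) = 0.45·0.9330 / (0.45·0.9330 + 0.2·0.0670) ≈ 0.9691
After 'anomalous': P(ore) = 0.45·0.9691 / (0.45·0.9691 + 0.2·0.0309) ≈ 0.9860
After 'background': P(ore) = 0.55·0.9860 / (0.55·0.9860 + 0.8·0.0140) ≈ 0.9798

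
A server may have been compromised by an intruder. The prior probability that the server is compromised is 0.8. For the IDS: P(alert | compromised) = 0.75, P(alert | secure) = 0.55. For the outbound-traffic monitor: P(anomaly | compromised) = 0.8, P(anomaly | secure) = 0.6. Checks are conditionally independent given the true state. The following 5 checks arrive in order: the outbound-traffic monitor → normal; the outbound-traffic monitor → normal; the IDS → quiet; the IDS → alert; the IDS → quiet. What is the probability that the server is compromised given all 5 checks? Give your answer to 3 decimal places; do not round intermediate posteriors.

Each posterior becomes the prior for the next update.
After the outbound-traffic monitor='normal': P(compromised) = 0.2·0.8000 / (0.2·0.8000 + 0.4·0.2000) ≈ 0.6667
After the outbound-traffic monitor='normal': P(compromised) = 0.2·0.6667 / (0.2·0.6667 + 0.4·0.3333) ≈ 0.5000
After the IDS='quiet': P(compromised) = 0.25·0.5000 / (0.25·0.5000 + 0.45·0.5000) ≈ 0.3571
After the IDS='alert': P(compromised) = 0.75·0.3571 / (0.75·0.3571 + 0.55·0.6429) ≈ 0.4310
After the IDS='quiet': P(compromised) = 0.25·0.4310 / (0.25·0.4310 + 0.45·0.5690) ≈ 0.2962

0.296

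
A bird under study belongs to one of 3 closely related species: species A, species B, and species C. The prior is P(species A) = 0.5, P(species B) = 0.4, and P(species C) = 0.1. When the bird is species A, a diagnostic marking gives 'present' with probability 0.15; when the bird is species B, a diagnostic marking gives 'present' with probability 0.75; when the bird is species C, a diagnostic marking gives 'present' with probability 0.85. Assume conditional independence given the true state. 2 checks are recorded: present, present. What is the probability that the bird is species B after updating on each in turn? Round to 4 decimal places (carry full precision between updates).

0.7293

After 'present': normaliser = 0.15·0.5000 + 0.75·0.4000 + 0.85·0.1000; P(species A) ≈ 0.1630, P(species B) ≈ 0.6522, P(species C) ≈ 0.1848
After 'present': normaliser = 0.15·0.1630 + 0.75·0.6522 + 0.85·0.1848; P(species A) ≈ 0.0365, P(species B) ≈ 0.7293, P(species C) ≈ 0.2342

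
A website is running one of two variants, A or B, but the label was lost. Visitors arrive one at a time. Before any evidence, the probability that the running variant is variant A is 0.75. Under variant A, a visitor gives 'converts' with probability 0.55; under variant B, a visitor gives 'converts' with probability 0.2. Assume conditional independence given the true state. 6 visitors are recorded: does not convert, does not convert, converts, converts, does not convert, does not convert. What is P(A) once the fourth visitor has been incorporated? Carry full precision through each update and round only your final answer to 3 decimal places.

After 'does not convert': P(A) = 0.45·0.7500 / (0.45·0.7500 + 0.8·0.2500) ≈ 0.6279
After 'does not convert': P(A) = 0.45·0.6279 / (0.45·0.6279 + 0.8·0.3721) ≈ 0.4870
After 'converts': P(A) = 0.55·0.4870 / (0.55·0.4870 + 0.2·0.5130) ≈ 0.7230
After 'converts': P(A) = 0.55·0.7230 / (0.55·0.7230 + 0.2·0.2770) ≈ 0.8777

0.878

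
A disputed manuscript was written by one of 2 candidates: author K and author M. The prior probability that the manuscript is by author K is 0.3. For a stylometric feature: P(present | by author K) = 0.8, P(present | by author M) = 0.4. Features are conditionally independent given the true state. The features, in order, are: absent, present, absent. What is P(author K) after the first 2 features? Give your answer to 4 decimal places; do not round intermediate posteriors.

0.2222

Each posterior becomes the prior for the next update.
After 'absent': P(author K) = 0.2·0.3000 / (0.2·0.3000 + 0.6·0.7000) ≈ 0.1250
After 'present': P(author K) = 0.8·0.1250 / (0.8·0.1250 + 0.4·0.8750) ≈ 0.2222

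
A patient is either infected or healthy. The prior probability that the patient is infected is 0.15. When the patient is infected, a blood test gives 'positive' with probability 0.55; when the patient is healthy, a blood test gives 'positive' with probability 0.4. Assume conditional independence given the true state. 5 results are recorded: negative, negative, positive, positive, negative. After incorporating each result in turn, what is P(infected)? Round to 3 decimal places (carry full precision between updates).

Each posterior becomes the prior for the next update.
After 'negative': P(infected) = 0.45·0.1500 / (0.45·0.1500 + 0.6·0.8500) ≈ 0.1169
After 'negative': P(infected) = 0.45·0.1169 / (0.45·0.1169 + 0.6·0.8831) ≈ 0.0903
After 'positive': P(infected) = 0.55·0.0903 / (0.55·0.0903 + 0.4·0.9097) ≈ 0.1201
After 'positive': P(infected) = 0.55·0.1201 / (0.55·0.1201 + 0.4·0.8799) ≈ 0.1580
After 'negative': P(infected) = 0.45·0.1580 / (0.45·0.1580 + 0.6·0.8420) ≈ 0.1234

0.123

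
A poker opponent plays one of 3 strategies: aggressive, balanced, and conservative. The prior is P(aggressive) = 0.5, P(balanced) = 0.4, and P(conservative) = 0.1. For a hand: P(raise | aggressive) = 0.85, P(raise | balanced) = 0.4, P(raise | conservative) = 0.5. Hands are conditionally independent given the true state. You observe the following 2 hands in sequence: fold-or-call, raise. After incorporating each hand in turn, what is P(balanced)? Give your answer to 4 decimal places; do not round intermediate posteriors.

After 'fold-or-call': normaliser = 0.15·0.5000 + 0.6·0.4000 + 0.5·0.1000; P(aggressive) ≈ 0.2055, P(balanced) ≈ 0.6575, P(conservative) ≈ 0.1370
After 'raise': normaliser = 0.85·0.2055 + 0.4·0.6575 + 0.5·0.1370; P(aggressive) ≈ 0.3451, P(balanced) ≈ 0.5196, P(conservative) ≈ 0.1353

0.5196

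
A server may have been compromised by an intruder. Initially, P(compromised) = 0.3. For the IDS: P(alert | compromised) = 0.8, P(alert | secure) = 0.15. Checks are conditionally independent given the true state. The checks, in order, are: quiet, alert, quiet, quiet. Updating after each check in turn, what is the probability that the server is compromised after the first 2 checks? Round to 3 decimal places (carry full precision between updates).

After 'quiet': P(compromised) = 0.2·0.3000 / (0.2·0.3000 + 0.85·0.7000) ≈ 0.0916
After 'alert': P(compromised) = 0.8·0.0916 / (0.8·0.0916 + 0.15·0.9084) ≈ 0.3497

0.350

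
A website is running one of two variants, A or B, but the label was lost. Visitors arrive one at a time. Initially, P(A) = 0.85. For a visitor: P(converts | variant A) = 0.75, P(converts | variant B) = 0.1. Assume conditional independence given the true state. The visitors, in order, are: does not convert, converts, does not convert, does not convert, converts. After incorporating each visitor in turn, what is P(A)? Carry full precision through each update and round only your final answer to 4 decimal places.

0.8723

After 'does not convert': P(A) = 0.25·0.8500 / (0.25·0.8500 + 0.9·0.1500) ≈ 0.6115
After 'converts': P(A) = 0.75·0.6115 / (0.75·0.6115 + 0.1·0.3885) ≈ 0.9219
After 'does not convert': P(A) = 0.25·0.9219 / (0.25·0.9219 + 0.9·0.0781) ≈ 0.7663
After 'does not convert': P(A) = 0.25·0.7663 / (0.25·0.7663 + 0.9·0.2337) ≈ 0.4767
After 'converts': P(A) = 0.75·0.4767 / (0.75·0.4767 + 0.1·0.5233) ≈ 0.8723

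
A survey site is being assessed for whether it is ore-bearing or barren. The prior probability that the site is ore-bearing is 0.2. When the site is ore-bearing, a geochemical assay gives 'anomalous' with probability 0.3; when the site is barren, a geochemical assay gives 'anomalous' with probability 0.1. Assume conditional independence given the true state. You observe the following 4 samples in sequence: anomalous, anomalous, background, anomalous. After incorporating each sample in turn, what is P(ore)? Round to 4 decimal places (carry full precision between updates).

After 'anomalous': P(ore) = 0.3·0.2000 / (0.3·0.2000 + 0.1·0.8000) ≈ 0.4286
After 'anomalous': P(ore) = 0.3·0.4286 / (0.3·0.4286 + 0.1·0.5714) ≈ 0.6923
After 'background': P(ore) = 0.7·0.6923 / (0.7·0.6923 + 0.9·0.3077) ≈ 0.6364
After 'anomalous': P(ore) = 0.3·0.6364 / (0.3·0.6364 + 0.1·0.3636) ≈ 0.8400

0.8400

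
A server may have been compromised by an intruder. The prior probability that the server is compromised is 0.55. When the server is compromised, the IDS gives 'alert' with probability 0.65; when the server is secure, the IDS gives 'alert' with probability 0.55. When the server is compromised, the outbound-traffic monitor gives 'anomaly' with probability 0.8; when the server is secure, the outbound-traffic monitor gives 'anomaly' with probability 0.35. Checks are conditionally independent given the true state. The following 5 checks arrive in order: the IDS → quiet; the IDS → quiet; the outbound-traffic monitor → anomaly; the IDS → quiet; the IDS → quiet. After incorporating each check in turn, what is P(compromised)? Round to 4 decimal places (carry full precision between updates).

After the IDS='quiet': P(compromised) = 0.35·0.5500 / (0.35·0.5500 + 0.45·0.4500) ≈ 0.4873
After the IDS='quiet': P(compromised) = 0.35·0.4873 / (0.35·0.4873 + 0.45·0.5127) ≈ 0.4251
After the outbound-traffic monitor='anomaly': P(compromised) = 0.8·0.4251 / (0.8·0.4251 + 0.35·0.5749) ≈ 0.6283
After the IDS='quiet': P(compromised) = 0.35·0.6283 / (0.35·0.6283 + 0.45·0.3717) ≈ 0.5679
After the IDS='quiet': P(compromised) = 0.35·0.5679 / (0.35·0.5679 + 0.45·0.4321) ≈ 0.5055

0.5055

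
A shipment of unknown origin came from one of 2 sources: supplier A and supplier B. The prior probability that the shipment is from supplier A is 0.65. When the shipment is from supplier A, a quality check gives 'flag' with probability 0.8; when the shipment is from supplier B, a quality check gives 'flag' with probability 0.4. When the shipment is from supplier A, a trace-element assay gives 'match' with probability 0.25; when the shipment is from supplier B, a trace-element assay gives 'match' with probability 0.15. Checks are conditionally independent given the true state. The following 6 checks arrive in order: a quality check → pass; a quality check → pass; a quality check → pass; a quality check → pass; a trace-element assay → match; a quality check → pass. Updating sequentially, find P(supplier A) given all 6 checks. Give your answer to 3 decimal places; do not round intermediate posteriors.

After a quality check='pass': P(supplier A) = 0.2·0.6500 / (0.2·0.6500 + 0.6·0.3500) ≈ 0.3824
After a quality check='pass': P(supplier A) = 0.2·0.3824 / (0.2·0.3824 + 0.6·0.6176) ≈ 0.1711
After a quality check='pass': P(supplier A) = 0.2·0.1711 / (0.2·0.1711 + 0.6·0.8289) ≈ 0.0644
After a quality check='pass': P(supplier A) = 0.2·0.0644 / (0.2·0.0644 + 0.6·0.9356) ≈ 0.0224
After a trace-element assay='match': P(supplier A) = 0.25·0.0224 / (0.25·0.0224 + 0.15·0.9776) ≈ 0.0368
After a quality check='pass': P(supplier A) = 0.2·0.0368 / (0.2·0.0368 + 0.6·0.9632) ≈ 0.0126

0.013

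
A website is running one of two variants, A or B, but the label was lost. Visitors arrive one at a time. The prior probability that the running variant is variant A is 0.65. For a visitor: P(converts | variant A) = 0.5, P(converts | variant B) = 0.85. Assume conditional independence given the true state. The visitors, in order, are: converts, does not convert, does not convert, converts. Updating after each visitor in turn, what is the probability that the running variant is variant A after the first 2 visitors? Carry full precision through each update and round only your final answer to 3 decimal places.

After 'converts': P(A) = 0.5·0.6500 / (0.5·0.6500 + 0.85·0.3500) ≈ 0.5221
After 'does not convert': P(A) = 0.5·0.5221 / (0.5·0.5221 + 0.15·0.4779) ≈ 0.7846

0.785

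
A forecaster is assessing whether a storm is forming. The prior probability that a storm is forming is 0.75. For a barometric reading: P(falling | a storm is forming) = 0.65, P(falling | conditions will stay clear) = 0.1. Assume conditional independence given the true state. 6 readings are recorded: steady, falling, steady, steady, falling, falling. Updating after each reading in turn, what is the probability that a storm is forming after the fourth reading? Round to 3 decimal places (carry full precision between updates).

After 'steady': P(storm) = 0.35·0.7500 / (0.35·0.7500 + 0.9·0.2500) ≈ 0.5385
After 'falling': P(storm) = 0.65·0.5385 / (0.65·0.5385 + 0.1·0.4615) ≈ 0.8835
After 'steady': P(storm) = 0.35·0.8835 / (0.35·0.8835 + 0.9·0.1165) ≈ 0.7468
After 'steady': P(storm) = 0.35·0.7468 / (0.35·0.7468 + 0.9·0.2532) ≈ 0.5342

0.534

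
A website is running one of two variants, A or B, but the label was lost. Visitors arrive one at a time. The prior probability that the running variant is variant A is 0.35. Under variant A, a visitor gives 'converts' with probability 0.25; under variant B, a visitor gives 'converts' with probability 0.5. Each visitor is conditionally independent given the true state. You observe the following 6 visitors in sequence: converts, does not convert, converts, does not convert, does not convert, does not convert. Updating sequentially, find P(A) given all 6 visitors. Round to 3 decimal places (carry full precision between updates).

After 'converts': P(A) = 0.25·0.3500 / (0.25·0.3500 + 0.5·0.6500) ≈ 0.2121
After 'does not convert': P(A) = 0.75·0.2121 / (0.75·0.2121 + 0.5·0.7879) ≈ 0.2877
After 'converts': P(A) = 0.25·0.2877 / (0.25·0.2877 + 0.5·0.7123) ≈ 0.1680
After 'does not convert': P(A) = 0.75·0.1680 / (0.75·0.1680 + 0.5·0.8320) ≈ 0.2325
After 'does not convert': P(A) = 0.75·0.2325 / (0.75·0.2325 + 0.5·0.7675) ≈ 0.3124
After 'does not convert': P(A) = 0.75·0.3124 / (0.75·0.3124 + 0.5·0.6876) ≈ 0.4053

0.405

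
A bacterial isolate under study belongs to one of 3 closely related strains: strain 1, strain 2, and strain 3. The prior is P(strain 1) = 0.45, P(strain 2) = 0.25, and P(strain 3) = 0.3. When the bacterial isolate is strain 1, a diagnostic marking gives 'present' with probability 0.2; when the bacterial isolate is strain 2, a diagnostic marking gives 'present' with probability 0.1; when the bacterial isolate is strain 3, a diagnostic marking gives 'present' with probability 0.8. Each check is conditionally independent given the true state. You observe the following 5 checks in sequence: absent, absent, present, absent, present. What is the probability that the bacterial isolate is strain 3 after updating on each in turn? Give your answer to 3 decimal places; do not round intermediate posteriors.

After 'absent': normaliser = 0.8·0.4500 + 0.9·0.2500 + 0.2·0.3000; P(strain 1) ≈ 0.5581, P(strain 2) ≈ 0.3488, P(strain 3) ≈ 0.0930
After 'absent': normaliser = 0.8·0.5581 + 0.9·0.3488 + 0.2·0.0930; P(strain 1) ≈ 0.5731, P(strain 2) ≈ 0.4030, P(strain 3) ≈ 0.0239
After 'present': normaliser = 0.2·0.5731 + 0.1·0.4030 + 0.8·0.0239; P(strain 1) ≈ 0.6587, P(strain 2) ≈ 0.2316, P(strain 3) ≈ 0.1098
After 'absent': normaliser = 0.8·0.6587 + 0.9·0.2316 + 0.2·0.1098; P(strain 1) ≈ 0.6958, P(strain 2) ≈ 0.2752, P(strain 3) ≈ 0.0290
After 'present': normaliser = 0.2·0.6958 + 0.1·0.2752 + 0.8·0.0290; P(strain 1) ≈ 0.7329, P(strain 2) ≈ 0.1449, P(strain 3) ≈ 0.1222

0.122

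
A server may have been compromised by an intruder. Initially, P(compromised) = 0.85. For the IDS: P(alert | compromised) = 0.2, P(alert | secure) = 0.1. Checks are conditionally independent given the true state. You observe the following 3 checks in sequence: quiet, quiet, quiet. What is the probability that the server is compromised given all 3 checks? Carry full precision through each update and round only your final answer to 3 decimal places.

After 'quiet': P(compromised) = 0.8·0.8500 / (0.8·0.8500 + 0.9·0.1500) ≈ 0.8344
After 'quiet': P(compromised) = 0.8·0.8344 / (0.8·0.8344 + 0.9·0.1656) ≈ 0.8174
After 'quiet': P(compromised) = 0.8·0.8174 / (0.8·0.8174 + 0.9·0.1826) ≈ 0.7992

0.799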